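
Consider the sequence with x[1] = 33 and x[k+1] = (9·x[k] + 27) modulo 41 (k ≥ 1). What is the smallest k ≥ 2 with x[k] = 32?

Listing terms: x[1] = 33, x[2] = 37, x[3] = 32, x[4] = 28, x[5] = 33.
Since x[5] = x[1] = 33, the sequence is periodic with period 4.
The value 32 first appears (with k ≥ 2) at x[3].

3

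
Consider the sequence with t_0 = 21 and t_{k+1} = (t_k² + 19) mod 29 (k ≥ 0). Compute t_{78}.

Computing terms: t_0 = 21, t_1 = 25, t_2 = 6, t_3 = 26, t_4 = 28, t_5 = 20, t_6 = 13, t_7 = 14, t_8 = 12, t_9 = 18, t_{10} = 24, t_{11} = 15, t_{12} = 12.
Since t_{12} = t_8 = 12, the sequence is eventually periodic: after a pre-period of length 8 it cycles with period 4.
For k ≥ 8, t_k depends only on (k - 8) mod 4. (78 - 8) mod 4 = 2, so t_{78} = t_{10} = 24.

24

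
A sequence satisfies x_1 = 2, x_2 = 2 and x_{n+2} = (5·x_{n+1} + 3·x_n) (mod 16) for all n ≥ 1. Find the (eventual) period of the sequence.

6

Listing terms: x_1 = 2; x_2 = 2; x_3 = 0; x_4 = 6; x_5 = 14; x_6 = 8; x_7 = 2; x_8 = 2.
Since (x_7, x_8) = (x_1, x_2) = (2, 2) (two consecutive terms determine the rest), the sequence is periodic with period 6.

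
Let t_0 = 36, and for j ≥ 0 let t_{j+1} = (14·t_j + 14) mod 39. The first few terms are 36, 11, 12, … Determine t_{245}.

t_0 = 36,  t_1 = 11,  t_2 = 12,  t_3 = 26,  t_4 = 27,  t_5 = 2,  t_6 = 3,  t_7 = 17,  t_8 = 18,  t_9 = 32,  t_{10} = 33,  t_{11} = 8,  t_{12} = 9,  t_{13} = 23,  t_{14} = 24,  t_{15} = 38,  t_{16} = 0,  t_{17} = 14,  t_{18} = 15,  t_{19} = 29,  t_{20} = 30,  t_{21} = 5,  t_{22} = 6,  t_{23} = 20,  t_{24} = 21,  t_{25} = 35,  t_{26} = 36.
The sequence repeats with period 26.
(245 - 0) mod 26 = 11, so t_{245} = t_{11} = 8.

8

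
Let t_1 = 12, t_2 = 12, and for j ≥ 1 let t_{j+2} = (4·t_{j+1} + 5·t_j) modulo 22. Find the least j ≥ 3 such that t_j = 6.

7

We have t_1 = 12, t_2 = 12, t_3 = 20, t_4 = 8, t_5 = 0, t_6 = 18, t_7 = 6, t_8 = 4, t_9 = 2, t_{10} = 6, t_{11} = 12, t_{12} = 12.
The sequence repeats with period 10.
The value 6 first appears (with j ≥ 3) at t_7.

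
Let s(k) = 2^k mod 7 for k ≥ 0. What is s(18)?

s(0) = 1; s(1) = 2; s(2) = 4; s(3) = 1.
The sequence repeats with period 3.
So s(18) = s(0 + ((18-0) mod 3)) = s(0) = 1.

1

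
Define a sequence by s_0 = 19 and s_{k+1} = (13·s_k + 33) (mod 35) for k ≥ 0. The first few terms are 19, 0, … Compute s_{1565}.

Computing terms: s_0 = 19,  s_1 = 0,  s_2 = 33,  s_3 = 7,  s_4 = 19.
Since s_4 = s_0 = 19, the sequence is periodic with period 4.
(1565 - 0) mod 4 = 1, so s_{1565} = s_1 = 0.

0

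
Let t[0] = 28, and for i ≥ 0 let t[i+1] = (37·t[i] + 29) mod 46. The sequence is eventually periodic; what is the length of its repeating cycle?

22

Listing terms: t[0] = 28, t[1] = 7, t[2] = 12, t[3] = 13, t[4] = 4, t[5] = 39, t[6] = 0, t[7] = 29, t[8] = 44, t[9] = 1, t[10] = 20, t[11] = 33, t[12] = 8, t[13] = 3, t[14] = 2, t[15] = 11, t[16] = 22, t[17] = 15, t[18] = 32, t[19] = 17, t[20] = 14, t[21] = 41, t[22] = 28.
The sequence repeats with period 22.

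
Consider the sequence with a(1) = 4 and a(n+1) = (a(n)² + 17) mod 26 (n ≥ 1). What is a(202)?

a(1) = 4, a(2) = 7, a(3) = 14, a(4) = 5, a(5) = 16, a(6) = 13, a(7) = 4.
The sequence repeats with period 6.
(202 - 1) mod 6 = 3, so a(202) = a(4) = 5.

5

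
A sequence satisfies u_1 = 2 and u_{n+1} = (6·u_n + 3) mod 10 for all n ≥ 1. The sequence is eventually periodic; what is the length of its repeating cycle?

5

Listing terms: u_1 = 2,  u_2 = 5,  u_3 = 3,  u_4 = 1,  u_5 = 9,  u_6 = 7,  u_7 = 5.
Since u_7 = u_2 = 5, the sequence is eventually periodic: after a pre-period of length 1 it cycles with period 5.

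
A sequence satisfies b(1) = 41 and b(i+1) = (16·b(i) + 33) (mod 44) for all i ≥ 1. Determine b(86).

Listing terms: b(1) = 41,  b(2) = 29,  b(3) = 13,  b(4) = 21,  b(5) = 17,  b(6) = 41.
The sequence repeats with period 5.
So b(86) = b(1 + ((86-1) mod 5)) = b(1) = 41.

41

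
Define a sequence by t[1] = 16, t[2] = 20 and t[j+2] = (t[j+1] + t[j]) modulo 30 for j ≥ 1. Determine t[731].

24

Listing terms: t[1] = 16; t[2] = 20; t[3] = 6; t[4] = 26; t[5] = 2; t[6] = 28; t[7] = 0; t[8] = 28; t[9] = 28; t[10] = 26; t[11] = 24; t[12] = 20; t[13] = 14; t[14] = 4; t[15] = 18; t[16] = 22; t[17] = 10; t[18] = 2; t[19] = 12; t[20] = 14; t[21] = 26; t[22] = 10; t[23] = 6; t[24] = 16; t[25] = 22; t[26] = 8; t[27] = 0; t[28] = 8; t[29] = 8; t[30] = 16; t[31] = 24; t[32] = 10; t[33] = 4; t[34] = 14; t[35] = 18; t[36] = 2; t[37] = 20; t[38] = 22; t[39] = 12; t[40] = 4; t[41] = 16; t[42] = 20.
The sequence repeats with period 40.
(731 - 1) mod 40 = 10, so t[731] = t[11] = 24.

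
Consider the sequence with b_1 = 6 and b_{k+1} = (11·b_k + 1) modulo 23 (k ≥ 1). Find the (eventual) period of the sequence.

b_1 = 6; b_2 = 21; b_3 = 2; b_4 = 0; b_5 = 1; b_6 = 12; b_7 = 18; b_8 = 15; b_9 = 5; b_{10} = 10; b_{11} = 19; b_{12} = 3; b_{13} = 11; b_{14} = 7; b_{15} = 9; b_{16} = 8; b_{17} = 20; b_{18} = 14; b_{19} = 17; b_{20} = 4; b_{21} = 22; b_{22} = 13; b_{23} = 6.
The sequence repeats with period 22.

22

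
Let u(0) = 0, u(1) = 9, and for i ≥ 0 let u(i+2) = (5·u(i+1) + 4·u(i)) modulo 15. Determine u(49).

9

Computing terms: u(0) = 0; u(1) = 9; u(2) = 0; u(3) = 6; u(4) = 0; u(5) = 9.
The sequence repeats with period 4.
So u(49) = u(0 + ((49-0) mod 4)) = u(1) = 9.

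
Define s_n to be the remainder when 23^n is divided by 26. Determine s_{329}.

17

s_0 = 1, s_1 = 23, s_2 = 9, s_3 = 25, s_4 = 3, s_5 = 17, s_6 = 1.
Since s_6 = s_0 = 1, the sequence is periodic with period 6.
(329 - 0) mod 6 = 5, so s_{329} = s_5 = 17.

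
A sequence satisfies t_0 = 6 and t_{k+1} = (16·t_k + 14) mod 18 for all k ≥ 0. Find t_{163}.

2

t_0 = 6, t_1 = 2, t_2 = 10, t_3 = 12, t_4 = 8, t_5 = 16, t_6 = 0, t_7 = 14, t_8 = 4, t_9 = 6.
The sequence repeats with period 9.
So t_{163} = t_{0 + ((163-0) mod 9)} = t_1 = 2.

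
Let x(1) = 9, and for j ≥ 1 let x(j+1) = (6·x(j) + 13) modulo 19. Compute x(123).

We have x(1) = 9; x(2) = 10; x(3) = 16; x(4) = 14; x(5) = 2; x(6) = 6; x(7) = 11; x(8) = 3; x(9) = 12; x(10) = 9.
Since x(10) = x(1) = 9, the sequence is periodic with period 9.
(123 - 1) mod 9 = 5, so x(123) = x(6) = 6.

6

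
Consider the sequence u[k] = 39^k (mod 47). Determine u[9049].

13

We have u[0] = 1,  u[1] = 39,  u[2] = 17,  u[3] = 5,  u[4] = 7,  u[5] = 38,  u[6] = 25,  u[7] = 35,  u[8] = 2,  u[9] = 31,  u[10] = 34,  u[11] = 10,  u[12] = 14,  u[13] = 29,  u[14] = 3,  u[15] = 23,  u[16] = 4,  u[17] = 15,  u[18] = 21,  u[19] = 20,  u[20] = 28,  u[21] = 11,  u[22] = 6,  u[23] = 46,  u[24] = 8,  u[25] = 30,  u[26] = 42,  u[27] = 40,  u[28] = 9,  u[29] = 22,  u[30] = 12,  u[31] = 45,  u[32] = 16,  u[33] = 13,  u[34] = 37,  u[35] = 33,  u[36] = 18,  u[37] = 44,  u[38] = 24,  u[39] = 43,  u[40] = 32,  u[41] = 26,  u[42] = 27,  u[43] = 19,  u[44] = 36,  u[45] = 41,  u[46] = 1.
Since u[46] = u[0] = 1, the sequence is periodic with period 46.
So u[9049] = u[0 + ((9049-0) mod 46)] = u[33] = 13.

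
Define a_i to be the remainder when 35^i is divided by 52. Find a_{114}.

We have a_0 = 1,  a_1 = 35,  a_2 = 29,  a_3 = 27,  a_4 = 9,  a_5 = 3,  a_6 = 1.
The sequence repeats with period 6.
(114 - 0) mod 6 = 0, so a_{114} = a_0 = 1.

1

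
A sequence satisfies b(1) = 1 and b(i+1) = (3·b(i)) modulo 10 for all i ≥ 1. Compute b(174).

Computing terms: b(1) = 1; b(2) = 3; b(3) = 9; b(4) = 7; b(5) = 1.
Since b(5) = b(1) = 1, the sequence is periodic with period 4.
So b(174) = b(1 + ((174-1) mod 4)) = b(2) = 3.

3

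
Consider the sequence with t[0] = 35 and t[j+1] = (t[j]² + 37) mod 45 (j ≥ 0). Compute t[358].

Computing terms: t[0] = 35,  t[1] = 2,  t[2] = 41,  t[3] = 8,  t[4] = 11,  t[5] = 23,  t[6] = 26,  t[7] = 38,  t[8] = 41.
Since t[8] = t[2] = 41, the sequence is eventually periodic: after a pre-period of length 2 it cycles with period 6.
For j ≥ 2, t[j] depends only on (j - 2) mod 6. (358 - 2) mod 6 = 2, so t[358] = t[4] = 11.

11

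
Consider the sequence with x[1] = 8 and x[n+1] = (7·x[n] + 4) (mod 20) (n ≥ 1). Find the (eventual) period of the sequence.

4

x[1] = 8; x[2] = 0; x[3] = 4; x[4] = 12; x[5] = 8.
The sequence repeats with period 4.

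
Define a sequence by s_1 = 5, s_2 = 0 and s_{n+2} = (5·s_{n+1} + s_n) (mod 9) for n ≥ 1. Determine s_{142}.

Listing terms: s_1 = 5; s_2 = 0; s_3 = 5; s_4 = 7; s_5 = 4; s_6 = 0; s_7 = 4; s_8 = 2; s_9 = 5; s_{10} = 0.
The sequence repeats with period 8.
So s_{142} = s_{1 + ((142-1) mod 8)} = s_6 = 0.

0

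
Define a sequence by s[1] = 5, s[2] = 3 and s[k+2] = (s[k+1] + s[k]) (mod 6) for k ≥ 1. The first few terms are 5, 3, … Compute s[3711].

Computing terms: s[1] = 5,  s[2] = 3,  s[3] = 2,  s[4] = 5,  s[5] = 1,  s[6] = 0,  s[7] = 1,  s[8] = 1,  s[9] = 2,  s[10] = 3,  s[11] = 5,  s[12] = 2,  s[13] = 1,  s[14] = 3,  s[15] = 4,  s[16] = 1,  s[17] = 5,  s[18] = 0,  s[19] = 5,  s[20] = 5,  s[21] = 4,  s[22] = 3,  s[23] = 1,  s[24] = 4,  s[25] = 5,  s[26] = 3.
Since (s[25], s[26]) = (s[1], s[2]) = (5, 3) (two consecutive terms determine the rest), the sequence is periodic with period 24.
So s[3711] = s[1 + ((3711-1) mod 24)] = s[15] = 4.

4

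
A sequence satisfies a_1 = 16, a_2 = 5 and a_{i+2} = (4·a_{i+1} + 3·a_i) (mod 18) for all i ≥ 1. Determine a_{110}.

Computing terms: a_1 = 16; a_2 = 5; a_3 = 14; a_4 = 17; a_5 = 2; a_6 = 5; a_7 = 8; a_8 = 11; a_9 = 14; a_{10} = 17.
Since (a_9, a_{10}) = (a_3, a_4) = (14, 17) (two consecutive terms determine the rest), the sequence is eventually periodic: after a pre-period of length 2 it cycles with period 6.
For i ≥ 3, a_i depends only on (i - 3) mod 6. (110 - 3) mod 6 = 5, so a_{110} = a_8 = 11.

11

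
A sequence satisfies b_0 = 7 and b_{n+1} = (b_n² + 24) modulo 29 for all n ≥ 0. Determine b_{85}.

Listing terms: b_0 = 7,  b_1 = 15,  b_2 = 17,  b_3 = 23,  b_4 = 2,  b_5 = 28,  b_6 = 25,  b_7 = 11,  b_8 = 0,  b_9 = 24,  b_{10} = 20,  b_{11} = 18,  b_{12} = 0.
Since b_{12} = b_8 = 0, the sequence is eventually periodic: after a pre-period of length 8 it cycles with period 4.
For n ≥ 8, b_n depends only on (n - 8) mod 4. (85 - 8) mod 4 = 1, so b_{85} = b_9 = 24.

24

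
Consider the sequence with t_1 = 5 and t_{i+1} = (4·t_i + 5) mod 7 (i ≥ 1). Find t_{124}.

5

t_1 = 5, t_2 = 4, t_3 = 0, t_4 = 5.
Since t_4 = t_1 = 5, the sequence is periodic with period 3.
So t_{124} = t_{1 + ((124-1) mod 3)} = t_1 = 5.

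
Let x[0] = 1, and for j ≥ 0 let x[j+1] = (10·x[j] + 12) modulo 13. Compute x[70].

We have x[0] = 1; x[1] = 9; x[2] = 11; x[3] = 5; x[4] = 10; x[5] = 8; x[6] = 1.
The sequence repeats with period 6.
(70 - 0) mod 6 = 4, so x[70] = x[4] = 10.

10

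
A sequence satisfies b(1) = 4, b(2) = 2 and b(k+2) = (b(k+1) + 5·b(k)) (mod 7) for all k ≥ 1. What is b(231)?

1

Listing terms: b(1) = 4,  b(2) = 2,  b(3) = 1,  b(4) = 4,  b(5) = 2.
Since (b(4), b(5)) = (b(1), b(2)) = (4, 2) (two consecutive terms determine the rest), the sequence is periodic with period 3.
(231 - 1) mod 3 = 2, so b(231) = b(3) = 1.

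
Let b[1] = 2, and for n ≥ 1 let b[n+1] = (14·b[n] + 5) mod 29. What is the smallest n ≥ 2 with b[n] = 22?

We have b[1] = 2, b[2] = 4, b[3] = 3, b[4] = 18, b[5] = 25, b[6] = 7, b[7] = 16, b[8] = 26, b[9] = 21, b[10] = 9, b[11] = 15, b[12] = 12, b[13] = 28, b[14] = 20, b[15] = 24, b[16] = 22, b[17] = 23, b[18] = 8, b[19] = 1, b[20] = 19, b[21] = 10, b[22] = 0, b[23] = 5, b[24] = 17, b[25] = 11, b[26] = 14, b[27] = 27, b[28] = 6, b[29] = 2.
Since b[29] = b[1] = 2, the sequence is periodic with period 28.
The value 22 first appears (with n ≥ 2) at b[16].

16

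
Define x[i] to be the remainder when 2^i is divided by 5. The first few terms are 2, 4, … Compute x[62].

Listing terms: x[1] = 2, x[2] = 4, x[3] = 3, x[4] = 1, x[5] = 2.
Since x[5] = x[1] = 2, the sequence is periodic with period 4.
So x[62] = x[1 + ((62-1) mod 4)] = x[2] = 4.

4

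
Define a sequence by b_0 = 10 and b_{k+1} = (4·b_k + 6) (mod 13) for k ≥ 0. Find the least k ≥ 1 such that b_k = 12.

3

We have b_0 = 10; b_1 = 7; b_2 = 8; b_3 = 12; b_4 = 2; b_5 = 1; b_6 = 10.
The sequence repeats with period 6.
The value 12 first appears (with k ≥ 1) at b_3.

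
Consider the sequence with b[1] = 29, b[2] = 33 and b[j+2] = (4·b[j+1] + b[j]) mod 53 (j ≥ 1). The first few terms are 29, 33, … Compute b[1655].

Listing terms: b[1] = 29, b[2] = 33, b[3] = 2, b[4] = 41, b[5] = 7, b[6] = 16, b[7] = 18, b[8] = 35, b[9] = 52, b[10] = 31, b[11] = 17, b[12] = 46, b[13] = 42, b[14] = 2, b[15] = 50, b[16] = 43, b[17] = 10, b[18] = 30, b[19] = 24, b[20] = 20, b[21] = 51, b[22] = 12, b[23] = 46, b[24] = 37, b[25] = 35, b[26] = 18, b[27] = 1, b[28] = 22, b[29] = 36, b[30] = 7, b[31] = 11, b[32] = 51, b[33] = 3, b[34] = 10, b[35] = 43, b[36] = 23, b[37] = 29, b[38] = 33.
The sequence repeats with period 36.
(1655 - 1) mod 36 = 34, so b[1655] = b[35] = 43.

43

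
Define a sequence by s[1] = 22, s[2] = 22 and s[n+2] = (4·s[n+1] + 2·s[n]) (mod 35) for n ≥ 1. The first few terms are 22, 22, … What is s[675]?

27

We have s[1] = 22,  s[2] = 22,  s[3] = 27,  s[4] = 12,  s[5] = 32,  s[6] = 12,  s[7] = 7,  s[8] = 17,  s[9] = 12,  s[10] = 12,  s[11] = 2,  s[12] = 32,  s[13] = 27,  s[14] = 32,  s[15] = 7,  s[16] = 22,  s[17] = 32,  s[18] = 32,  s[19] = 17,  s[20] = 27,  s[21] = 2,  s[22] = 27,  s[23] = 7,  s[24] = 12,  s[25] = 27,  s[26] = 27,  s[27] = 22,  s[28] = 2,  s[29] = 17,  s[30] = 2,  s[31] = 7,  s[32] = 32,  s[33] = 2,  s[34] = 2,  s[35] = 12,  s[36] = 17,  s[37] = 22,  s[38] = 17,  s[39] = 7,  s[40] = 27,  s[41] = 17,  s[42] = 17,  s[43] = 32,  s[44] = 22,  s[45] = 12,  s[46] = 22,  s[47] = 7,  s[48] = 2,  s[49] = 22,  s[50] = 22.
The sequence repeats with period 48.
(675 - 1) mod 48 = 2, so s[675] = s[3] = 27.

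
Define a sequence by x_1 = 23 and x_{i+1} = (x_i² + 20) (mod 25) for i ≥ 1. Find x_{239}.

21

Listing terms: x_1 = 23,  x_2 = 24,  x_3 = 21,  x_4 = 11,  x_5 = 16,  x_6 = 1,  x_7 = 21.
Since x_7 = x_3 = 21, the sequence is eventually periodic: after a pre-period of length 2 it cycles with period 4.
For i ≥ 3, x_i depends only on (i - 3) mod 4. (239 - 3) mod 4 = 0, so x_{239} = x_3 = 21.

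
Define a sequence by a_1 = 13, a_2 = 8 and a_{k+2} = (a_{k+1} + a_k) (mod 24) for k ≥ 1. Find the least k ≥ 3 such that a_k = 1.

a_1 = 13; a_2 = 8; a_3 = 21; a_4 = 5; a_5 = 2; a_6 = 7; a_7 = 9; a_8 = 16; a_9 = 1; a_{10} = 17; a_{11} = 18; a_{12} = 11; a_{13} = 5; a_{14} = 16; a_{15} = 21; a_{16} = 13; a_{17} = 10; a_{18} = 23; a_{19} = 9; a_{20} = 8; a_{21} = 17; a_{22} = 1; a_{23} = 18; a_{24} = 19; a_{25} = 13; a_{26} = 8.
Since (a_{25}, a_{26}) = (a_1, a_2) = (13, 8) (two consecutive terms determine the rest), the sequence is periodic with period 24.
The value 1 first appears (with k ≥ 3) at a_9.

9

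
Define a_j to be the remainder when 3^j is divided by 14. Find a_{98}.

a_1 = 3; a_2 = 9; a_3 = 13; a_4 = 11; a_5 = 5; a_6 = 1; a_7 = 3.
The sequence repeats with period 6.
So a_{98} = a_{1 + ((98-1) mod 6)} = a_2 = 9.

9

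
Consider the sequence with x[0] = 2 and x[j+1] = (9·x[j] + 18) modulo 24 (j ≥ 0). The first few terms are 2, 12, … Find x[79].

We have x[0] = 2,  x[1] = 12,  x[2] = 6,  x[3] = 0,  x[4] = 18,  x[5] = 12.
Since x[5] = x[1] = 12, the sequence is eventually periodic: after a pre-period of length 1 it cycles with period 4.
For j ≥ 1, x[j] depends only on (j - 1) mod 4. (79 - 1) mod 4 = 2, so x[79] = x[3] = 0.

0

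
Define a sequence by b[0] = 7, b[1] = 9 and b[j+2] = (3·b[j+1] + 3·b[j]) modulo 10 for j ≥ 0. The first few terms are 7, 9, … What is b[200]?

We have b[0] = 7, b[1] = 9, b[2] = 8, b[3] = 1, b[4] = 7, b[5] = 4, b[6] = 3, b[7] = 1, b[8] = 2, b[9] = 9, b[10] = 3, b[11] = 6, b[12] = 7, b[13] = 9.
Since (b[12], b[13]) = (b[0], b[1]) = (7, 9) (two consecutive terms determine the rest), the sequence is periodic with period 12.
So b[200] = b[0 + ((200-0) mod 12)] = b[8] = 2.

2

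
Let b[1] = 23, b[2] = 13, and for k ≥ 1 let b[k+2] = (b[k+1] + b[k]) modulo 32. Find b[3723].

Computing terms: b[1] = 23, b[2] = 13, b[3] = 4, b[4] = 17, b[5] = 21, b[6] = 6, b[7] = 27, b[8] = 1, b[9] = 28, b[10] = 29, b[11] = 25, b[12] = 22, b[13] = 15, b[14] = 5, b[15] = 20, b[16] = 25, b[17] = 13, b[18] = 6, b[19] = 19, b[20] = 25, b[21] = 12, b[22] = 5, b[23] = 17, b[24] = 22, b[25] = 7, b[26] = 29, b[27] = 4, b[28] = 1, b[29] = 5, b[30] = 6, b[31] = 11, b[32] = 17, b[33] = 28, b[34] = 13, b[35] = 9, b[36] = 22, b[37] = 31, b[38] = 21, b[39] = 20, b[40] = 9, b[41] = 29, b[42] = 6, b[43] = 3, b[44] = 9, b[45] = 12, b[46] = 21, b[47] = 1, b[48] = 22, b[49] = 23, b[50] = 13.
The sequence repeats with period 48.
So b[3723] = b[1 + ((3723-1) mod 48)] = b[27] = 4.

4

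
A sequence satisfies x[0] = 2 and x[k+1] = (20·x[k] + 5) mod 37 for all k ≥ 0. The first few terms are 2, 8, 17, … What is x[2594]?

17

Computing terms: x[0] = 2; x[1] = 8; x[2] = 17; x[3] = 12; x[4] = 23; x[5] = 21; x[6] = 18; x[7] = 32; x[8] = 16; x[9] = 29; x[10] = 30; x[11] = 13; x[12] = 6; x[13] = 14; x[14] = 26; x[15] = 7; x[16] = 34; x[17] = 19; x[18] = 15; x[19] = 9; x[20] = 0; x[21] = 5; x[22] = 31; x[23] = 33; x[24] = 36; x[25] = 22; x[26] = 1; x[27] = 25; x[28] = 24; x[29] = 4; x[30] = 11; x[31] = 3; x[32] = 28; x[33] = 10; x[34] = 20; x[35] = 35; x[36] = 2.
The sequence repeats with period 36.
(2594 - 0) mod 36 = 2, so x[2594] = x[2] = 17.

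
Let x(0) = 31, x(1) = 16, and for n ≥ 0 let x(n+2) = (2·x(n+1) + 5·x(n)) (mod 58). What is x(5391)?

16

x(0) = 31,  x(1) = 16,  x(2) = 13,  x(3) = 48,  x(4) = 45,  x(5) = 40,  x(6) = 15,  x(7) = 56,  x(8) = 13,  x(9) = 16,  x(10) = 39,  x(11) = 42,  x(12) = 47,  x(13) = 14,  x(14) = 31,  x(15) = 16.
Since (x(14), x(15)) = (x(0), x(1)) = (31, 16) (two consecutive terms determine the rest), the sequence is periodic with period 14.
(5391 - 0) mod 14 = 1, so x(5391) = x(1) = 16.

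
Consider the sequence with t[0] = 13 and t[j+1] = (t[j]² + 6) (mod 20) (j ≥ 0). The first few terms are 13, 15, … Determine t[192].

7

t[0] = 13,  t[1] = 15,  t[2] = 11,  t[3] = 7,  t[4] = 15.
Since t[4] = t[1] = 15, the sequence is eventually periodic: after a pre-period of length 1 it cycles with period 3.
For j ≥ 1, t[j] depends only on (j - 1) mod 3. (192 - 1) mod 3 = 2, so t[192] = t[3] = 7.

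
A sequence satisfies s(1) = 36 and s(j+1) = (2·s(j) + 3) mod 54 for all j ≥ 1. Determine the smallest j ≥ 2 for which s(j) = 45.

3

Computing terms: s(1) = 36,  s(2) = 21,  s(3) = 45,  s(4) = 39,  s(5) = 27,  s(6) = 3,  s(7) = 9,  s(8) = 21.
Since s(8) = s(2) = 21, the sequence is eventually periodic: after a pre-period of length 1 it cycles with period 6.
The value 45 first appears (with j ≥ 2) at s(3).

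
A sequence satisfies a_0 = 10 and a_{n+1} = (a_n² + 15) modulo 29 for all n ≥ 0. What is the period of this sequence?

3

a_0 = 10; a_1 = 28; a_2 = 16; a_3 = 10.
Since a_3 = a_0 = 10, the sequence is periodic with period 3.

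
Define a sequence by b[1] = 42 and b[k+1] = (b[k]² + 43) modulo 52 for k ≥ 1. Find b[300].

We have b[1] = 42; b[2] = 39; b[3] = 4; b[4] = 7; b[5] = 40; b[6] = 31; b[7] = 16; b[8] = 39.
Since b[8] = b[2] = 39, the sequence is eventually periodic: after a pre-period of length 1 it cycles with period 6.
For k ≥ 2, b[k] depends only on (k - 2) mod 6. (300 - 2) mod 6 = 4, so b[300] = b[6] = 31.

31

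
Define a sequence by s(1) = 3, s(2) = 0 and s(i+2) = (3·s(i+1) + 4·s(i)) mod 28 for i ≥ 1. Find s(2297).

s(1) = 3; s(2) = 0; s(3) = 12; s(4) = 8; s(5) = 16; s(6) = 24; s(7) = 24; s(8) = 0; s(9) = 12.
Since (s(8), s(9)) = (s(2), s(3)) = (0, 12) (two consecutive terms determine the rest), the sequence is eventually periodic: after a pre-period of length 1 it cycles with period 6.
For i ≥ 2, s(i) depends only on (i - 2) mod 6. (2297 - 2) mod 6 = 3, so s(2297) = s(5) = 16.

16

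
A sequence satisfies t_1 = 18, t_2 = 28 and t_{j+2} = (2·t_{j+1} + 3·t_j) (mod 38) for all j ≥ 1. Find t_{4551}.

24

We have t_1 = 18; t_2 = 28; t_3 = 34; t_4 = 0; t_5 = 26; t_6 = 14; t_7 = 30; t_8 = 26; t_9 = 28; t_{10} = 20; t_{11} = 10; t_{12} = 4; t_{13} = 0; t_{14} = 12; t_{15} = 24; t_{16} = 8; t_{17} = 12; t_{18} = 10; t_{19} = 18; t_{20} = 28.
The sequence repeats with period 18.
(4551 - 1) mod 18 = 14, so t_{4551} = t_{15} = 24.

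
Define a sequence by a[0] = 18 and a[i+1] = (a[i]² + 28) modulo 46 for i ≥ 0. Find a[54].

We have a[0] = 18,  a[1] = 30,  a[2] = 8,  a[3] = 0,  a[4] = 28,  a[5] = 30.
Since a[5] = a[1] = 30, the sequence is eventually periodic: after a pre-period of length 1 it cycles with period 4.
For i ≥ 1, a[i] depends only on (i - 1) mod 4. (54 - 1) mod 4 = 1, so a[54] = a[2] = 8.

8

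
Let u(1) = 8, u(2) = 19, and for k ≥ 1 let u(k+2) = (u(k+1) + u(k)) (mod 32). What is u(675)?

27

u(1) = 8, u(2) = 19, u(3) = 27, u(4) = 14, u(5) = 9, u(6) = 23, u(7) = 0, u(8) = 23, u(9) = 23, u(10) = 14, u(11) = 5, u(12) = 19, u(13) = 24, u(14) = 11, u(15) = 3, u(16) = 14, u(17) = 17, u(18) = 31, u(19) = 16, u(20) = 15, u(21) = 31, u(22) = 14, u(23) = 13, u(24) = 27, u(25) = 8, u(26) = 3, u(27) = 11, u(28) = 14, u(29) = 25, u(30) = 7, u(31) = 0, u(32) = 7, u(33) = 7, u(34) = 14, u(35) = 21, u(36) = 3, u(37) = 24, u(38) = 27, u(39) = 19, u(40) = 14, u(41) = 1, u(42) = 15, u(43) = 16, u(44) = 31, u(45) = 15, u(46) = 14, u(47) = 29, u(48) = 11, u(49) = 8, u(50) = 19.
The sequence repeats with period 48.
(675 - 1) mod 48 = 2, so u(675) = u(3) = 27.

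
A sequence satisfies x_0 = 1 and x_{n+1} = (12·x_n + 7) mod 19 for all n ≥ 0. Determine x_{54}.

x_0 = 1, x_1 = 0, x_2 = 7, x_3 = 15, x_4 = 16, x_5 = 9, x_6 = 1.
Since x_6 = x_0 = 1, the sequence is periodic with period 6.
So x_{54} = x_{0 + ((54-0) mod 6)} = x_0 = 1.

1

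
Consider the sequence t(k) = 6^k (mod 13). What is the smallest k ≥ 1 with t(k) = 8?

Listing terms: t(0) = 1; t(1) = 6; t(2) = 10; t(3) = 8; t(4) = 9; t(5) = 2; t(6) = 12; t(7) = 7; t(8) = 3; t(9) = 5; t(10) = 4; t(11) = 11; t(12) = 1.
The sequence repeats with period 12.
The value 8 first appears (with k ≥ 1) at t(3).

3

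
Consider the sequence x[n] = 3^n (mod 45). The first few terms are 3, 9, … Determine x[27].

27

Listing terms: x[1] = 3,  x[2] = 9,  x[3] = 27,  x[4] = 36,  x[5] = 18,  x[6] = 9.
Since x[6] = x[2] = 9, the sequence is eventually periodic: after a pre-period of length 1 it cycles with period 4.
For n ≥ 2, x[n] depends only on (n - 2) mod 4. (27 - 2) mod 4 = 1, so x[27] = x[3] = 27.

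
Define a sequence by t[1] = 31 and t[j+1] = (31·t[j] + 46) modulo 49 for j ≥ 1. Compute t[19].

31

t[1] = 31, t[2] = 27, t[3] = 1, t[4] = 28, t[5] = 32, t[6] = 9, t[7] = 31.
Since t[7] = t[1] = 31, the sequence is periodic with period 6.
So t[19] = t[1 + ((19-1) mod 6)] = t[1] = 31.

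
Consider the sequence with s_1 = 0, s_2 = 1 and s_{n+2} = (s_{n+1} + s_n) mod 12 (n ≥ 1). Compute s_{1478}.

s_1 = 0; s_2 = 1; s_3 = 1; s_4 = 2; s_5 = 3; s_6 = 5; s_7 = 8; s_8 = 1; s_9 = 9; s_{10} = 10; s_{11} = 7; s_{12} = 5; s_{13} = 0; s_{14} = 5; s_{15} = 5; s_{16} = 10; s_{17} = 3; s_{18} = 1; s_{19} = 4; s_{20} = 5; s_{21} = 9; s_{22} = 2; s_{23} = 11; s_{24} = 1; s_{25} = 0; s_{26} = 1.
Since (s_{25}, s_{26}) = (s_1, s_2) = (0, 1) (two consecutive terms determine the rest), the sequence is periodic with period 24.
So s_{1478} = s_{1 + ((1478-1) mod 24)} = s_{14} = 5.

5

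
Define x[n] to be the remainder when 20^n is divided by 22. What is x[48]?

Listing terms: x[1] = 20, x[2] = 4, x[3] = 14, x[4] = 16, x[5] = 12, x[6] = 20.
Since x[6] = x[1] = 20, the sequence is periodic with period 5.
(48 - 1) mod 5 = 2, so x[48] = x[3] = 14.

14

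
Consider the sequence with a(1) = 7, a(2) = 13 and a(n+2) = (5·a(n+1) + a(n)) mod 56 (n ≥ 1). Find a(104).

a(1) = 7, a(2) = 13, a(3) = 16, a(4) = 37, a(5) = 33, a(6) = 34, a(7) = 35, a(8) = 41, a(9) = 16, a(10) = 9, a(11) = 5, a(12) = 34, a(13) = 7, a(14) = 13.
Since (a(13), a(14)) = (a(1), a(2)) = (7, 13) (two consecutive terms determine the rest), the sequence is periodic with period 12.
So a(104) = a(1 + ((104-1) mod 12)) = a(8) = 41.

41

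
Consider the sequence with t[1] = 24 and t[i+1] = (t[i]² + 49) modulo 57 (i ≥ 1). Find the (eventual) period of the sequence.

t[1] = 24, t[2] = 55, t[3] = 53, t[4] = 8, t[5] = 56, t[6] = 50, t[7] = 41, t[8] = 20, t[9] = 50.
Since t[9] = t[6] = 50, the sequence is eventually periodic: after a pre-period of length 5 it cycles with period 3.

3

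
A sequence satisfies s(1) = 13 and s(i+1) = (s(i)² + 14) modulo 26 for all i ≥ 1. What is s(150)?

We have s(1) = 13,  s(2) = 1,  s(3) = 15,  s(4) = 5,  s(5) = 13.
The sequence repeats with period 4.
So s(150) = s(1 + ((150-1) mod 4)) = s(2) = 1.

1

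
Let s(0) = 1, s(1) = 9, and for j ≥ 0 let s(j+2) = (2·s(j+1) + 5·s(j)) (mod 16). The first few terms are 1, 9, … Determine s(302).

15

We have s(0) = 1,  s(1) = 9,  s(2) = 7,  s(3) = 11,  s(4) = 9,  s(5) = 9,  s(6) = 15,  s(7) = 11,  s(8) = 1,  s(9) = 9.
Since (s(8), s(9)) = (s(0), s(1)) = (1, 9) (two consecutive terms determine the rest), the sequence is periodic with period 8.
(302 - 0) mod 8 = 6, so s(302) = s(6) = 15.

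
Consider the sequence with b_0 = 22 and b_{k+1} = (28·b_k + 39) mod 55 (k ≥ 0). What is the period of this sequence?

20

Computing terms: b_0 = 22; b_1 = 50; b_2 = 9; b_3 = 16; b_4 = 47; b_5 = 35; b_6 = 29; b_7 = 26; b_8 = 52; b_9 = 10; b_{10} = 44; b_{11} = 6; b_{12} = 42; b_{13} = 5; b_{14} = 14; b_{15} = 46; b_{16} = 7; b_{17} = 15; b_{18} = 19; b_{19} = 21; b_{20} = 22.
Since b_{20} = b_0 = 22, the sequence is periodic with period 20.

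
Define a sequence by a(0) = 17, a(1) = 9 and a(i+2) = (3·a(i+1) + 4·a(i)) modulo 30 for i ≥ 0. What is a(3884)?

23

Computing terms: a(0) = 17, a(1) = 9, a(2) = 5, a(3) = 21, a(4) = 23, a(5) = 3, a(6) = 11, a(7) = 15, a(8) = 29, a(9) = 27, a(10) = 17, a(11) = 9.
The sequence repeats with period 10.
So a(3884) = a(0 + ((3884-0) mod 10)) = a(4) = 23.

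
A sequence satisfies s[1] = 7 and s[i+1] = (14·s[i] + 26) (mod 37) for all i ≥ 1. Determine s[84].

33

Listing terms: s[1] = 7; s[2] = 13; s[3] = 23; s[4] = 15; s[5] = 14; s[6] = 0; s[7] = 26; s[8] = 20; s[9] = 10; s[10] = 18; s[11] = 19; s[12] = 33; s[13] = 7.
Since s[13] = s[1] = 7, the sequence is periodic with period 12.
(84 - 1) mod 12 = 11, so s[84] = s[12] = 33.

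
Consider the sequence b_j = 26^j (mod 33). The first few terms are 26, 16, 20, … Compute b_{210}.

We have b_1 = 26; b_2 = 16; b_3 = 20; b_4 = 25; b_5 = 23; b_6 = 4; b_7 = 5; b_8 = 31; b_9 = 14; b_{10} = 1; b_{11} = 26.
The sequence repeats with period 10.
So b_{210} = b_{1 + ((210-1) mod 10)} = b_{10} = 1.

1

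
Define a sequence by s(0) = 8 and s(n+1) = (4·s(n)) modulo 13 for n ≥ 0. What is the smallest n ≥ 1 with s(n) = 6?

Listing terms: s(0) = 8; s(1) = 6; s(2) = 11; s(3) = 5; s(4) = 7; s(5) = 2; s(6) = 8.
Since s(6) = s(0) = 8, the sequence is periodic with period 6.
The value 6 first appears (with n ≥ 1) at s(1).

1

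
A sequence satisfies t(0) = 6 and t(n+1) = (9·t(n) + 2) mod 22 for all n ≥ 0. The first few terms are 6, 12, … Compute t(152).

We have t(0) = 6,  t(1) = 12,  t(2) = 0,  t(3) = 2,  t(4) = 20,  t(5) = 6.
Since t(5) = t(0) = 6, the sequence is periodic with period 5.
So t(152) = t(0 + ((152-0) mod 5)) = t(2) = 0.

0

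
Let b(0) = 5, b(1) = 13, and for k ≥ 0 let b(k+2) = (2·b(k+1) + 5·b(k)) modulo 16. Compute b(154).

Computing terms: b(0) = 5,  b(1) = 13,  b(2) = 3,  b(3) = 7,  b(4) = 13,  b(5) = 13,  b(6) = 11,  b(7) = 7,  b(8) = 5,  b(9) = 13.
Since (b(8), b(9)) = (b(0), b(1)) = (5, 13) (two consecutive terms determine the rest), the sequence is periodic with period 8.
So b(154) = b(0 + ((154-0) mod 8)) = b(2) = 3.

3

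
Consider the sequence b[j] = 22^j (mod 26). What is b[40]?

We have b[1] = 22; b[2] = 16; b[3] = 14; b[4] = 22.
Since b[4] = b[1] = 22, the sequence is periodic with period 3.
(40 - 1) mod 3 = 0, so b[40] = b[1] = 22.

22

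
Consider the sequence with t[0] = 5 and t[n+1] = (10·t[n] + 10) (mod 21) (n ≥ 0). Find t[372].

We have t[0] = 5,  t[1] = 18,  t[2] = 1,  t[3] = 20,  t[4] = 0,  t[5] = 10,  t[6] = 5.
The sequence repeats with period 6.
So t[372] = t[0 + ((372-0) mod 6)] = t[0] = 5.

5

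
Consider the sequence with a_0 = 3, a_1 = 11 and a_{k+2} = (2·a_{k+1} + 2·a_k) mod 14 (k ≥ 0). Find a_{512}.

a_0 = 3,  a_1 = 11,  a_2 = 0,  a_3 = 8,  a_4 = 2,  a_5 = 6,  a_6 = 2,  a_7 = 2,  a_8 = 8,  a_9 = 6,  a_{10} = 0,  a_{11} = 12,  a_{12} = 10,  a_{13} = 2,  a_{14} = 10,  a_{15} = 10,  a_{16} = 12,  a_{17} = 2,  a_{18} = 0,  a_{19} = 4,  a_{20} = 8,  a_{21} = 10,  a_{22} = 8,  a_{23} = 8,  a_{24} = 4,  a_{25} = 10,  a_{26} = 0,  a_{27} = 6,  a_{28} = 12,  a_{29} = 8,  a_{30} = 12,  a_{31} = 12,  a_{32} = 6,  a_{33} = 8,  a_{34} = 0,  a_{35} = 2,  a_{36} = 4,  a_{37} = 12,  a_{38} = 4,  a_{39} = 4,  a_{40} = 2,  a_{41} = 12,  a_{42} = 0,  a_{43} = 10,  a_{44} = 6,  a_{45} = 4,  a_{46} = 6,  a_{47} = 6,  a_{48} = 10,  a_{49} = 4,  a_{50} = 0,  a_{51} = 8.
Since (a_{50}, a_{51}) = (a_2, a_3) = (0, 8) (two consecutive terms determine the rest), the sequence is eventually periodic: after a pre-period of length 2 it cycles with period 48.
For k ≥ 2, a_k depends only on (k - 2) mod 48. (512 - 2) mod 48 = 30, so a_{512} = a_{32} = 6.

6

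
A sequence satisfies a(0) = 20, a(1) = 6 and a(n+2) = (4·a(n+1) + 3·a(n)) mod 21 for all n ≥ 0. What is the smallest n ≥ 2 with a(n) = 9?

Computing terms: a(0) = 20; a(1) = 6; a(2) = 0; a(3) = 18; a(4) = 9; a(5) = 6; a(6) = 9; a(7) = 12; a(8) = 12; a(9) = 0; a(10) = 15; a(11) = 18; a(12) = 12; a(13) = 18; a(14) = 3; a(15) = 3; a(16) = 0; a(17) = 9; a(18) = 15; a(19) = 3; a(20) = 15; a(21) = 6; a(22) = 6; a(23) = 0.
Since (a(22), a(23)) = (a(1), a(2)) = (6, 0) (two consecutive terms determine the rest), the sequence is eventually periodic: after a pre-period of length 1 it cycles with period 21.
The value 9 first appears (with n ≥ 2) at a(4).

4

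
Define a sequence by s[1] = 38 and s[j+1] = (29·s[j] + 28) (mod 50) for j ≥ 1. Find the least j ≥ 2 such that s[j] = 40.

10

s[1] = 38,  s[2] = 30,  s[3] = 48,  s[4] = 20,  s[5] = 8,  s[6] = 10,  s[7] = 18,  s[8] = 0,  s[9] = 28,  s[10] = 40,  s[11] = 38.
The sequence repeats with period 10.
The value 40 first appears (with j ≥ 2) at s[10].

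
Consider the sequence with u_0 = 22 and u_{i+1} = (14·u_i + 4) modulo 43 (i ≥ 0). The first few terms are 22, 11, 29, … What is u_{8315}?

u_0 = 22, u_1 = 11, u_2 = 29, u_3 = 23, u_4 = 25, u_5 = 10, u_6 = 15, u_7 = 42, u_8 = 33, u_9 = 36, u_{10} = 35, u_{11} = 21, u_{12} = 40, u_{13} = 5, u_{14} = 31, u_{15} = 8, u_{16} = 30, u_{17} = 37, u_{18} = 6, u_{19} = 2, u_{20} = 32, u_{21} = 22.
Since u_{21} = u_0 = 22, the sequence is periodic with period 21.
So u_{8315} = u_{0 + ((8315-0) mod 21)} = u_{20} = 32.

32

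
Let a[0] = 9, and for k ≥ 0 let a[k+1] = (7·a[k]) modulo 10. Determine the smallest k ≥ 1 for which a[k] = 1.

We have a[0] = 9; a[1] = 3; a[2] = 1; a[3] = 7; a[4] = 9.
The sequence repeats with period 4.
The value 1 first appears (with k ≥ 1) at a[2].

2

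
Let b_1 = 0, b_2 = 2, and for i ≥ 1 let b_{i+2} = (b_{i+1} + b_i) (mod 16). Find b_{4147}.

We have b_1 = 0, b_2 = 2, b_3 = 2, b_4 = 4, b_5 = 6, b_6 = 10, b_7 = 0, b_8 = 10, b_9 = 10, b_{10} = 4, b_{11} = 14, b_{12} = 2, b_{13} = 0, b_{14} = 2.
Since (b_{13}, b_{14}) = (b_1, b_2) = (0, 2) (two consecutive terms determine the rest), the sequence is periodic with period 12.
(4147 - 1) mod 12 = 6, so b_{4147} = b_7 = 0.

0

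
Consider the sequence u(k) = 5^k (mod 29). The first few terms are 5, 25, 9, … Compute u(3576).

23

Computing terms: u(1) = 5,  u(2) = 25,  u(3) = 9,  u(4) = 16,  u(5) = 22,  u(6) = 23,  u(7) = 28,  u(8) = 24,  u(9) = 4,  u(10) = 20,  u(11) = 13,  u(12) = 7,  u(13) = 6,  u(14) = 1,  u(15) = 5.
The sequence repeats with period 14.
So u(3576) = u(1 + ((3576-1) mod 14)) = u(6) = 23.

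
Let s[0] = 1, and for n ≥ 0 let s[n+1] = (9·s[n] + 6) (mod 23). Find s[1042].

22

s[0] = 1, s[1] = 15, s[2] = 3, s[3] = 10, s[4] = 4, s[5] = 19, s[6] = 16, s[7] = 12, s[8] = 22, s[9] = 20, s[10] = 2, s[11] = 1.
Since s[11] = s[0] = 1, the sequence is periodic with period 11.
So s[1042] = s[0 + ((1042-0) mod 11)] = s[8] = 22.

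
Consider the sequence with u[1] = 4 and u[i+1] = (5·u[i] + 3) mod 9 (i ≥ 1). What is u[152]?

We have u[1] = 4; u[2] = 5; u[3] = 1; u[4] = 8; u[5] = 7; u[6] = 2; u[7] = 4.
Since u[7] = u[1] = 4, the sequence is periodic with period 6.
So u[152] = u[1 + ((152-1) mod 6)] = u[2] = 5.

5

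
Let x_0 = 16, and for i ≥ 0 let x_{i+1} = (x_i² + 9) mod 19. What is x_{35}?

6

Listing terms: x_0 = 16,  x_1 = 18,  x_2 = 10,  x_3 = 14,  x_4 = 15,  x_5 = 6,  x_6 = 7,  x_7 = 1,  x_8 = 10.
Since x_8 = x_2 = 10, the sequence is eventually periodic: after a pre-period of length 2 it cycles with period 6.
For i ≥ 2, x_i depends only on (i - 2) mod 6. (35 - 2) mod 6 = 3, so x_{35} = x_5 = 6.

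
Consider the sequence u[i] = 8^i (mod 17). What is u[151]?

Listing terms: u[1] = 8; u[2] = 13; u[3] = 2; u[4] = 16; u[5] = 9; u[6] = 4; u[7] = 15; u[8] = 1; u[9] = 8.
Since u[9] = u[1] = 8, the sequence is periodic with period 8.
So u[151] = u[1 + ((151-1) mod 8)] = u[7] = 15.

15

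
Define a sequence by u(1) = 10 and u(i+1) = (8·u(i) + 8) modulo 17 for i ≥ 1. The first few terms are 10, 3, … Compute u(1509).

Listing terms: u(1) = 10, u(2) = 3, u(3) = 15, u(4) = 9, u(5) = 12, u(6) = 2, u(7) = 7, u(8) = 13, u(9) = 10.
Since u(9) = u(1) = 10, the sequence is periodic with period 8.
So u(1509) = u(1 + ((1509-1) mod 8)) = u(5) = 12.

12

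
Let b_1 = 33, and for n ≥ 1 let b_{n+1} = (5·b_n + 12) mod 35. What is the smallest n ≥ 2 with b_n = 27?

5

Listing terms: b_1 = 33; b_2 = 2; b_3 = 22; b_4 = 17; b_5 = 27; b_6 = 7; b_7 = 12; b_8 = 2.
Since b_8 = b_2 = 2, the sequence is eventually periodic: after a pre-period of length 1 it cycles with period 6.
The value 27 first appears (with n ≥ 2) at b_5.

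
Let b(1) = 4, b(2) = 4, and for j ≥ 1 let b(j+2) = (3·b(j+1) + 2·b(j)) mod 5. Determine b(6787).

Computing terms: b(1) = 4,  b(2) = 4,  b(3) = 0,  b(4) = 3,  b(5) = 4,  b(6) = 3,  b(7) = 2,  b(8) = 2,  b(9) = 0,  b(10) = 4,  b(11) = 2,  b(12) = 4,  b(13) = 1,  b(14) = 1,  b(15) = 0,  b(16) = 2,  b(17) = 1,  b(18) = 2,  b(19) = 3,  b(20) = 3,  b(21) = 0,  b(22) = 1,  b(23) = 3,  b(24) = 1,  b(25) = 4,  b(26) = 4.
Since (b(25), b(26)) = (b(1), b(2)) = (4, 4) (two consecutive terms determine the rest), the sequence is periodic with period 24.
So b(6787) = b(1 + ((6787-1) mod 24)) = b(19) = 3.

3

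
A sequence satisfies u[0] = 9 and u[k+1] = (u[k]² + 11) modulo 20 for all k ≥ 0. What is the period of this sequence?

Listing terms: u[0] = 9, u[1] = 12, u[2] = 15, u[3] = 16, u[4] = 7, u[5] = 0, u[6] = 11, u[7] = 12.
Since u[7] = u[1] = 12, the sequence is eventually periodic: after a pre-period of length 1 it cycles with period 6.

6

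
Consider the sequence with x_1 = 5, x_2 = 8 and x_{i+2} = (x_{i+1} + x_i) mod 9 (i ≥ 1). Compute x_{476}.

We have x_1 = 5; x_2 = 8; x_3 = 4; x_4 = 3; x_5 = 7; x_6 = 1; x_7 = 8; x_8 = 0; x_9 = 8; x_{10} = 8; x_{11} = 7; x_{12} = 6; x_{13} = 4; x_{14} = 1; x_{15} = 5; x_{16} = 6; x_{17} = 2; x_{18} = 8; x_{19} = 1; x_{20} = 0; x_{21} = 1; x_{22} = 1; x_{23} = 2; x_{24} = 3; x_{25} = 5; x_{26} = 8.
The sequence repeats with period 24.
(476 - 1) mod 24 = 19, so x_{476} = x_{20} = 0.

0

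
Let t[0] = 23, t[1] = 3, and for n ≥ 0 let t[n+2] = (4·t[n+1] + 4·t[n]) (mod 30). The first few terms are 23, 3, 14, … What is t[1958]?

Listing terms: t[0] = 23; t[1] = 3; t[2] = 14; t[3] = 8; t[4] = 28; t[5] = 24; t[6] = 28; t[7] = 28; t[8] = 14; t[9] = 18; t[10] = 8; t[11] = 14; t[12] = 28; t[13] = 18; t[14] = 4; t[15] = 28; t[16] = 8; t[17] = 24; t[18] = 8; t[19] = 8; t[20] = 4; t[21] = 18; t[22] = 28; t[23] = 4; t[24] = 8; t[25] = 18; t[26] = 14; t[27] = 8.
Since (t[26], t[27]) = (t[2], t[3]) = (14, 8) (two consecutive terms determine the rest), the sequence is eventually periodic: after a pre-period of length 2 it cycles with period 24.
For n ≥ 2, t[n] depends only on (n - 2) mod 24. (1958 - 2) mod 24 = 12, so t[1958] = t[14] = 4.

4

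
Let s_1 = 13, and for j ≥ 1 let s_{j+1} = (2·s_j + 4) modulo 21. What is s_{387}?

s_1 = 13,  s_2 = 9,  s_3 = 1,  s_4 = 6,  s_5 = 16,  s_6 = 15,  s_7 = 13.
The sequence repeats with period 6.
(387 - 1) mod 6 = 2, so s_{387} = s_3 = 1.

1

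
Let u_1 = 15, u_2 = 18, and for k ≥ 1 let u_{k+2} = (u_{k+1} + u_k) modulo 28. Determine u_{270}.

We have u_1 = 15, u_2 = 18, u_3 = 5, u_4 = 23, u_5 = 0, u_6 = 23, u_7 = 23, u_8 = 18, u_9 = 13, u_{10} = 3, u_{11} = 16, u_{12} = 19, u_{13} = 7, u_{14} = 26, u_{15} = 5, u_{16} = 3, u_{17} = 8, u_{18} = 11, u_{19} = 19, u_{20} = 2, u_{21} = 21, u_{22} = 23, u_{23} = 16, u_{24} = 11, u_{25} = 27, u_{26} = 10, u_{27} = 9, u_{28} = 19, u_{29} = 0, u_{30} = 19, u_{31} = 19, u_{32} = 10, u_{33} = 1, u_{34} = 11, u_{35} = 12, u_{36} = 23, u_{37} = 7, u_{38} = 2, u_{39} = 9, u_{40} = 11, u_{41} = 20, u_{42} = 3, u_{43} = 23, u_{44} = 26, u_{45} = 21, u_{46} = 19, u_{47} = 12, u_{48} = 3, u_{49} = 15, u_{50} = 18.
Since (u_{49}, u_{50}) = (u_1, u_2) = (15, 18) (two consecutive terms determine the rest), the sequence is periodic with period 48.
(270 - 1) mod 48 = 29, so u_{270} = u_{30} = 19.

19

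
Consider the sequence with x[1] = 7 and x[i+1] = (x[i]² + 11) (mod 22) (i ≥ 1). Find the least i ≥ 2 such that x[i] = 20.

We have x[1] = 7; x[2] = 16; x[3] = 3; x[4] = 20; x[5] = 15; x[6] = 16.
Since x[6] = x[2] = 16, the sequence is eventually periodic: after a pre-period of length 1 it cycles with period 4.
The value 20 first appears (with i ≥ 2) at x[4].

4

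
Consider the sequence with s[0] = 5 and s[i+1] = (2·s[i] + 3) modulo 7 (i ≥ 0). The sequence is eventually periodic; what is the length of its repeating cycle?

Computing terms: s[0] = 5; s[1] = 6; s[2] = 1; s[3] = 5.
Since s[3] = s[0] = 5, the sequence is periodic with period 3.

3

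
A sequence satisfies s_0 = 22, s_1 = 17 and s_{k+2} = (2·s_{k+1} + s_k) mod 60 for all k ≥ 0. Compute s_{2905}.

Listing terms: s_0 = 22; s_1 = 17; s_2 = 56; s_3 = 9; s_4 = 14; s_5 = 37; s_6 = 28; s_7 = 33; s_8 = 34; s_9 = 41; s_{10} = 56; s_{11} = 33; s_{12} = 2; s_{13} = 37; s_{14} = 16; s_{15} = 9; s_{16} = 34; s_{17} = 17; s_{18} = 8; s_{19} = 33; s_{20} = 14; s_{21} = 1; s_{22} = 16; s_{23} = 33; s_{24} = 22; s_{25} = 17.
The sequence repeats with period 24.
(2905 - 0) mod 24 = 1, so s_{2905} = s_1 = 17.

17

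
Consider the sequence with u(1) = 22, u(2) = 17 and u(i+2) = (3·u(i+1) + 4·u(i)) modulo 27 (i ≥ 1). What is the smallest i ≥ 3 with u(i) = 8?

u(1) = 22, u(2) = 17, u(3) = 4, u(4) = 26, u(5) = 13, u(6) = 8, u(7) = 22, u(8) = 17.
The sequence repeats with period 6.
The value 8 first appears (with i ≥ 3) at u(6).

6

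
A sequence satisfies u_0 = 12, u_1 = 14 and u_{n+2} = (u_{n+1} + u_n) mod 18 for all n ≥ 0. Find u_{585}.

8

Listing terms: u_0 = 12; u_1 = 14; u_2 = 8; u_3 = 4; u_4 = 12; u_5 = 16; u_6 = 10; u_7 = 8; u_8 = 0; u_9 = 8; u_{10} = 8; u_{11} = 16; u_{12} = 6; u_{13} = 4; u_{14} = 10; u_{15} = 14; u_{16} = 6; u_{17} = 2; u_{18} = 8; u_{19} = 10; u_{20} = 0; u_{21} = 10; u_{22} = 10; u_{23} = 2; u_{24} = 12; u_{25} = 14.
Since (u_{24}, u_{25}) = (u_0, u_1) = (12, 14) (two consecutive terms determine the rest), the sequence is periodic with period 24.
(585 - 0) mod 24 = 9, so u_{585} = u_9 = 8.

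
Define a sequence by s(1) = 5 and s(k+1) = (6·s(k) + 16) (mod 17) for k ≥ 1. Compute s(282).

2

We have s(1) = 5,  s(2) = 12,  s(3) = 3,  s(4) = 0,  s(5) = 16,  s(6) = 10,  s(7) = 8,  s(8) = 13,  s(9) = 9,  s(10) = 2,  s(11) = 11,  s(12) = 14,  s(13) = 15,  s(14) = 4,  s(15) = 6,  s(16) = 1,  s(17) = 5.
The sequence repeats with period 16.
(282 - 1) mod 16 = 9, so s(282) = s(10) = 2.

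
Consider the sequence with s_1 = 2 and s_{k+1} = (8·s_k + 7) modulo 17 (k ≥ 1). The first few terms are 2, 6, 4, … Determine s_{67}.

s_1 = 2; s_2 = 6; s_3 = 4; s_4 = 5; s_5 = 13; s_6 = 9; s_7 = 11; s_8 = 10; s_9 = 2.
Since s_9 = s_1 = 2, the sequence is periodic with period 8.
So s_{67} = s_{1 + ((67-1) mod 8)} = s_3 = 4.

4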